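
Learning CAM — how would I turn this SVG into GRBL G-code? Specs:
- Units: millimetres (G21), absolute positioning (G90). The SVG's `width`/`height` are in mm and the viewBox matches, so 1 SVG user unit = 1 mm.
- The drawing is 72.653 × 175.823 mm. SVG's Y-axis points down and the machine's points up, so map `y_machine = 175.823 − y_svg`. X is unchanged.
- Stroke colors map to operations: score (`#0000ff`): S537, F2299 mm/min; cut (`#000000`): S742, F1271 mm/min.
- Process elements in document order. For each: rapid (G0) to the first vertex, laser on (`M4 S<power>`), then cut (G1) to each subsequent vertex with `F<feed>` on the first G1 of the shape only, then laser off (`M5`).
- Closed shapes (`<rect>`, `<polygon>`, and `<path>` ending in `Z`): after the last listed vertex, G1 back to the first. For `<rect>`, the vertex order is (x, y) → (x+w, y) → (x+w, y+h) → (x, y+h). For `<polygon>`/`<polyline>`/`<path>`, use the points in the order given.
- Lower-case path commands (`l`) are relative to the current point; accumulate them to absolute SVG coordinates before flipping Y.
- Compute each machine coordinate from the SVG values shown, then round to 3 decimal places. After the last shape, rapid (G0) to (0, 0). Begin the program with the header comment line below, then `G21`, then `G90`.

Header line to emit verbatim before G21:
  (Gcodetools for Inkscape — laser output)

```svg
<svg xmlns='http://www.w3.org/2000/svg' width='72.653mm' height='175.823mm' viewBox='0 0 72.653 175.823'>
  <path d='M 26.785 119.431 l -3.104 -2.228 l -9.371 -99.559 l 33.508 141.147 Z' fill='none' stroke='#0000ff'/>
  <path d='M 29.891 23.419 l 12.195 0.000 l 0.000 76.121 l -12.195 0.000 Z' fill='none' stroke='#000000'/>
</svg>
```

Since the viewBox matches the mm dimensions, user units are millimetres directly. The only transform is the Y-flip y_m = 175.823 − y_svg.

Shape 1 is a closed polygon drawn with `<path>`. Its stroke #0000ff means score at S537, F2299. After flipping Y the toolpath is (26.785,56.392) → (23.681,58.620) → (14.310,158.179) → (47.818,17.032) → (26.785,56.392), returning to the start.

Shape 2 is a rectangle drawn with `<path>`. Its stroke #000000 means cut at S742, F1271. After flipping Y the toolpath is (29.891,152.404) → (42.086,152.404) → (42.086,76.283) → (29.891,76.283) → (29.891,152.404), returning to the start.

(Gcodetools for Inkscape — laser output)
G21
G90
G0 X26.785 Y56.392
M4 S537
G1 X23.681 Y58.620 F2299
G1 X14.310 Y158.179
G1 X47.818 Y17.032
G1 X26.785 Y56.392
M5
G0 X29.891 Y152.404
M4 S742
G1 X42.086 Y152.404 F1271
G1 X42.086 Y76.283
G1 X29.891 Y76.283
G1 X29.891 Y152.404
M5
G0 X0.000 Y0.000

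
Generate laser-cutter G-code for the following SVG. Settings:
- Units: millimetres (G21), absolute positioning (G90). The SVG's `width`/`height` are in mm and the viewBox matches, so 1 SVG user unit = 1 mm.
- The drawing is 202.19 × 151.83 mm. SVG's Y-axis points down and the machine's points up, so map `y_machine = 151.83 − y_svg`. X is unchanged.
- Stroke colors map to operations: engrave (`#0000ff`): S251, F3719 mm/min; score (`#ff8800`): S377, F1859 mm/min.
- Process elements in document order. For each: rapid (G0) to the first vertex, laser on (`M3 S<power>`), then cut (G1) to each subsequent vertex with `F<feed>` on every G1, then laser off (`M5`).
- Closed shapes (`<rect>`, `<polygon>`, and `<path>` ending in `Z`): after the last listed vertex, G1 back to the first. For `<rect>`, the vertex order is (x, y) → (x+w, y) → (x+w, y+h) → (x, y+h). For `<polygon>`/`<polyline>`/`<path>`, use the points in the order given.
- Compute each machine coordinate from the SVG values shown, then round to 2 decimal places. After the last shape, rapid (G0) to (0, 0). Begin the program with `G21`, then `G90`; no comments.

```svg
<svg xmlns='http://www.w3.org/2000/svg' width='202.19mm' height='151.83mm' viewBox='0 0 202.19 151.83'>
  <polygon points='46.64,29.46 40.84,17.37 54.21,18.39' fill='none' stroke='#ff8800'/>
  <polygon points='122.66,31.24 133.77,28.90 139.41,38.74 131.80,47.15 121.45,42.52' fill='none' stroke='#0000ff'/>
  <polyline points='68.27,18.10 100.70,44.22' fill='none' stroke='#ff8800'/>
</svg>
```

1 u = 1 mm; y_m = 151.83 − y.

[1] `<polygon>` regular polygon, #ff8800→score S377 F1859: (46.64,122.37) → (40.84,134.46) → (54.21,133.44) → (46.64,122.37) (closed)

[2] `<polygon>` regular polygon, #0000ff→engrave S251 F3719: (122.66,120.59) → (133.77,122.93) → (139.41,113.09) → (131.80,104.68) → (121.45,109.31) → (122.66,120.59) (closed)

[3] `<polyline>` line segment, #ff8800→score S377 F1859: (68.27,133.73) → (100.70,107.61)

G21
G90
G0 X46.64 Y122.37
M3 S377
G1 X40.84 Y134.46 F1859
G1 X54.21 Y133.44 F1859
G1 X46.64 Y122.37 F1859
M5
G0 X122.66 Y120.59
M3 S251
G1 X133.77 Y122.93 F3719
G1 X139.41 Y113.09 F3719
G1 X131.80 Y104.68 F3719
G1 X121.45 Y109.31 F3719
G1 X122.66 Y120.59 F3719
M5
G0 X68.27 Y133.73
M3 S377
G1 X100.70 Y107.61 F1859
M5
G0 X0.00 Y0.00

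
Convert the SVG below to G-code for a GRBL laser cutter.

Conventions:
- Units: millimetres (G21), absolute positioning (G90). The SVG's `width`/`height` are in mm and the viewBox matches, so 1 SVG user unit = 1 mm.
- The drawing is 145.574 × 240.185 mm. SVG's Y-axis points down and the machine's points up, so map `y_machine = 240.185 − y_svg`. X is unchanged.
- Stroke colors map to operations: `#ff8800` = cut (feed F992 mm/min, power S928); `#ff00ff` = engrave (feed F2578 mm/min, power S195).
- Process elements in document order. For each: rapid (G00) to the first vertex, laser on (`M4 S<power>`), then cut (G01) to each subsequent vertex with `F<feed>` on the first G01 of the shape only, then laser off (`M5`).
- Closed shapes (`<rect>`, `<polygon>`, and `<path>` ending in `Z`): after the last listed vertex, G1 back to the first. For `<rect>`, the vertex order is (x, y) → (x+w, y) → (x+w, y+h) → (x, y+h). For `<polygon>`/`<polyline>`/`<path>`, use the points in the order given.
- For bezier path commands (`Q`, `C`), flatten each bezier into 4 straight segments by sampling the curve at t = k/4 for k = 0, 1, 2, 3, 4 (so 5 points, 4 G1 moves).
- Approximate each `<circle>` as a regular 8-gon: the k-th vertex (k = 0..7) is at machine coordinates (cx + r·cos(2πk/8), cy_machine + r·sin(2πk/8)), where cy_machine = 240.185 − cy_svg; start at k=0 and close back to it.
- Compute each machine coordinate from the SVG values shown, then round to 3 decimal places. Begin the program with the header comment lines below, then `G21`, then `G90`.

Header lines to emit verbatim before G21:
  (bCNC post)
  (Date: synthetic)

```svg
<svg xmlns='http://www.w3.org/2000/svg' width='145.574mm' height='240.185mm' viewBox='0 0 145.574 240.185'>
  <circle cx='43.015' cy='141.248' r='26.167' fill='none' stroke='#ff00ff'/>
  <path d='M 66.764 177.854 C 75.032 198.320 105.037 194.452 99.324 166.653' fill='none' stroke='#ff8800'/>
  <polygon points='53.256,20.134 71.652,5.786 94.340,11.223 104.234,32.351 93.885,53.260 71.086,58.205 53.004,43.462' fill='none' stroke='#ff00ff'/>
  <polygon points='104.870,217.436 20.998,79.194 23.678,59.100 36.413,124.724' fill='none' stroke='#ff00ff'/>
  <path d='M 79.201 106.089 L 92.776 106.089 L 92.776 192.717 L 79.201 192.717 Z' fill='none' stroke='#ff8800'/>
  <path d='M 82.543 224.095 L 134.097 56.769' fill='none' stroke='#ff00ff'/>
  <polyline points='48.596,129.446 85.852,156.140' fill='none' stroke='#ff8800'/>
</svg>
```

(bCNC post)
(Date: synthetic)
G21
G90
G00 X69.182 Y98.937
M4 S195
G01 X61.518 Y117.440 F2578
G01 X43.015 Y125.104
G01 X24.512 Y117.440
G01 X16.848 Y98.937
G01 X24.512 Y80.434
G01 X43.015 Y72.770
G01 X61.518 Y80.434
G01 X69.182 Y98.937
M5
G00 X66.764 Y62.331
M4 S928
G01 X76.143 Y51.538 F992
G01 X88.287 Y49.832
G01 X97.809 Y57.176
G01 X99.324 Y73.532
M5
G00 X53.256 Y220.051
M4 S195
G01 X71.652 Y234.399 F2578
G01 X94.340 Y228.962
G01 X104.234 Y207.834
G01 X93.885 Y186.925
G01 X71.086 Y181.980
G01 X53.004 Y196.723
G01 X53.256 Y220.051
M5
G00 X104.870 Y22.749
M4 S195
G01 X20.998 Y160.991 F2578
G01 X23.678 Y181.085
G01 X36.413 Y115.461
G01 X104.870 Y22.749
M5
G00 X79.201 Y134.096
M4 S928
G01 X92.776 Y134.096 F992
G01 X92.776 Y47.468
G01 X79.201 Y47.468
G01 X79.201 Y134.096
M5
G00 X82.543 Y16.090
M4 S195
G01 X134.097 Y183.416 F2578
M5
G00 X48.596 Y110.739
M4 S928
G01 X85.852 Y84.045 F992
M5

1 u = 1 mm; y_m = 240.185 − y.

[1] `<circle>` circle, #ff00ff→engrave S195 F2578: (69.182,98.937) → (61.518,117.440) → (43.015,125.104) → (24.512,117.440) → (16.848,98.937) → (24.512,80.434) → (43.015,72.770) → (61.518,80.434) → (69.182,98.937) (closed)

[2] `<path>` cubic bezier, #ff8800→cut S928 F992: (66.764,62.331) → (76.143,51.538) → (88.287,49.832) → (97.809,57.176) → (99.324,73.532)

[3] `<polygon>` regular polygon, #ff00ff→engrave S195 F2578: (53.256,220.051) → (71.652,234.399) → (94.340,228.962) → (104.234,207.834) → (93.885,186.925) → (71.086,181.980) → (53.004,196.723) → (53.256,220.051) (closed)

[4] `<polygon>` closed polygon, #ff00ff→engrave S195 F2578: (104.870,22.749) → (20.998,160.991) → (23.678,181.085) → (36.413,115.461) → (104.870,22.749) (closed)

[5] `<path>` rectangle, #ff8800→cut S928 F992: (79.201,134.096) → (92.776,134.096) → (92.776,47.468) → (79.201,47.468) → (79.201,134.096) (closed)

[6] `<path>` line segment, #ff00ff→engrave S195 F2578: (82.543,16.090) → (134.097,183.416)

[7] `<polyline>` line segment, #ff8800→cut S928 F992: (48.596,110.739) → (85.852,84.045)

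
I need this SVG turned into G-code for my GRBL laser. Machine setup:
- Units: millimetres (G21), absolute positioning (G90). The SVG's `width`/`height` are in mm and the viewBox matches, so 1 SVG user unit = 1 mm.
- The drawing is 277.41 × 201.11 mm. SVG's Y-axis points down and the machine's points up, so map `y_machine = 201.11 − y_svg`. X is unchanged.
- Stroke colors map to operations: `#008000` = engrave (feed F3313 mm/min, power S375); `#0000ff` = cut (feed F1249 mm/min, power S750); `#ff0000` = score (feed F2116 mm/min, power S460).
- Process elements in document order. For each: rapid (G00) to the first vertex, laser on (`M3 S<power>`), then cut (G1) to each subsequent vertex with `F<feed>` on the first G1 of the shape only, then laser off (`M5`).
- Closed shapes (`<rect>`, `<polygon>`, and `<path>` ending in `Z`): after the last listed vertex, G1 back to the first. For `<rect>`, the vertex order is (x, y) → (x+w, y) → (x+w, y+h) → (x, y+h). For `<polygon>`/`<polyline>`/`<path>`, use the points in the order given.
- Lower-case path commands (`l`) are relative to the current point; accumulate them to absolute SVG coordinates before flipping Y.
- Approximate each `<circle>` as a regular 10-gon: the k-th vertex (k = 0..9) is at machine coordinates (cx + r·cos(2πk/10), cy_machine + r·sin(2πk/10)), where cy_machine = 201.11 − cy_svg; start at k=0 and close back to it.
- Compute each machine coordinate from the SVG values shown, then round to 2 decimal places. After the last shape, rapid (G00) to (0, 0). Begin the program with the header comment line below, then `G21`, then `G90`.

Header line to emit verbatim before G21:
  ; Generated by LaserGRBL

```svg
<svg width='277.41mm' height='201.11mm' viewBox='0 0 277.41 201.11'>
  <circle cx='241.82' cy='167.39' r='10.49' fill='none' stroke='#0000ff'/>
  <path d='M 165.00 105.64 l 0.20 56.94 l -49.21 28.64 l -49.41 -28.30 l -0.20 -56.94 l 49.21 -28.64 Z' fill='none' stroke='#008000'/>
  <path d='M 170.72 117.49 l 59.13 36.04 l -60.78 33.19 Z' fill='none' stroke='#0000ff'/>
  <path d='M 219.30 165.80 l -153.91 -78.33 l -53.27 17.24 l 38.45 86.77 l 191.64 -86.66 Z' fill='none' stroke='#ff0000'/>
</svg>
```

; Generated by LaserGRBL
G21
G90
G00 X252.31 Y33.72
M3 S750
G1 X250.31 Y39.89 F1249
G1 X245.06 Y43.70
G1 X238.58 Y43.70
G1 X233.33 Y39.89
G1 X231.33 Y33.72
G1 X233.33 Y27.55
G1 X238.58 Y23.74
G1 X245.06 Y23.74
G1 X250.31 Y27.55
G1 X252.31 Y33.72
M5
G00 X165.00 Y95.47
M3 S375
G1 X165.20 Y38.53 F3313
G1 X115.99 Y9.89
G1 X66.58 Y38.19
G1 X66.38 Y95.13
G1 X115.59 Y123.77
G1 X165.00 Y95.47
M5
G00 X170.72 Y83.62
M3 S750
G1 X229.85 Y47.58 F1249
G1 X169.07 Y14.39
G1 X170.72 Y83.62
M5
G00 X219.30 Y35.31
M3 S460
G1 X65.39 Y113.64 F2116
G1 X12.12 Y96.40
G1 X50.57 Y9.63
G1 X242.21 Y96.29
G1 X219.30 Y35.31
M5
G00 X0.00 Y0.00

1 u = 1 mm; y_m = 201.11 − y.

[1] `<circle>` circle, #0000ff→cut S750 F1249: (252.31,33.72) → (250.31,39.89) → (245.06,43.70) → (238.58,43.70) → (233.33,39.89) → (231.33,33.72) → (233.33,27.55) → (238.58,23.74) → (245.06,23.74) → (250.31,27.55) → (252.31,33.72) (closed)

[2] `<path>` regular polygon, #008000→engrave S375 F3313: (165.00,95.47) → (165.20,38.53) → (115.99,9.89) → (66.58,38.19) → (66.38,95.13) → (115.59,123.77) → (165.00,95.47) (closed)

[3] `<path>` regular polygon, #0000ff→cut S750 F1249: (170.72,83.62) → (229.85,47.58) → (169.07,14.39) → (170.72,83.62) (closed)

[4] `<path>` closed polygon, #ff0000→score S460 F2116: (219.30,35.31) → (65.39,113.64) → (12.12,96.40) → (50.57,9.63) → (242.21,96.29) → (219.30,35.31) (closed)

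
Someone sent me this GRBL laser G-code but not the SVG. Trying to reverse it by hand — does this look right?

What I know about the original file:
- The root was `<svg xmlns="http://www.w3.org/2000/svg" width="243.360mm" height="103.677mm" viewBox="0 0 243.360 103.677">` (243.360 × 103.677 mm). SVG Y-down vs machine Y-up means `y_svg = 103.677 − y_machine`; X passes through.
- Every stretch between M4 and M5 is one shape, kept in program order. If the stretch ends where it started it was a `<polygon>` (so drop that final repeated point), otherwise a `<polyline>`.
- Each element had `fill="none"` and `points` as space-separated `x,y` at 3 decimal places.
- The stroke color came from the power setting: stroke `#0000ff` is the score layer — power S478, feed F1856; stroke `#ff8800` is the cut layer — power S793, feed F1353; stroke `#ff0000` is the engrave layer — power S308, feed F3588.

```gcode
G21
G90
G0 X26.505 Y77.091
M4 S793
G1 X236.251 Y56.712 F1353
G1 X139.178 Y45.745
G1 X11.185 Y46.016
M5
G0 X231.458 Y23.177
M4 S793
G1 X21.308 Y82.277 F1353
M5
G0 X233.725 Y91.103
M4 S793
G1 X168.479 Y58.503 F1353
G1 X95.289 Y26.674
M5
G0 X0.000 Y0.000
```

<svg xmlns="http://www.w3.org/2000/svg" width="243.360mm" height="103.677mm" viewBox="0 0 243.360 103.677">
  <polyline points="26.505,26.586 236.251,46.965 139.178,57.932 11.185,57.661" fill="none" stroke="#ff8800"/>
  <polyline points="231.458,80.500 21.308,21.400" fill="none" stroke="#ff8800"/>
  <polyline points="233.725,12.574 168.479,45.174 95.289,77.003" fill="none" stroke="#ff8800"/>
</svg>

Machine Y-up, SVG Y-down with viewBox height 103.677, so y_svg = 103.677 − y_machine; X carries over. Every run uses S793, so all elements get stroke `#ff8800` (cut).

Run 1: The run is open, so emit a `<polyline>` with points (Y-flipped): 26.505,26.586 236.251,46.965 139.178,57.932 11.185,57.661.

Run 2: The run is open, so emit a `<polyline>` with points (Y-flipped): 231.458,80.500 21.308,21.400.

Run 3: The run is open, so emit a `<polyline>` with points (Y-flipped): 233.725,12.574 168.479,45.174 95.289,77.003.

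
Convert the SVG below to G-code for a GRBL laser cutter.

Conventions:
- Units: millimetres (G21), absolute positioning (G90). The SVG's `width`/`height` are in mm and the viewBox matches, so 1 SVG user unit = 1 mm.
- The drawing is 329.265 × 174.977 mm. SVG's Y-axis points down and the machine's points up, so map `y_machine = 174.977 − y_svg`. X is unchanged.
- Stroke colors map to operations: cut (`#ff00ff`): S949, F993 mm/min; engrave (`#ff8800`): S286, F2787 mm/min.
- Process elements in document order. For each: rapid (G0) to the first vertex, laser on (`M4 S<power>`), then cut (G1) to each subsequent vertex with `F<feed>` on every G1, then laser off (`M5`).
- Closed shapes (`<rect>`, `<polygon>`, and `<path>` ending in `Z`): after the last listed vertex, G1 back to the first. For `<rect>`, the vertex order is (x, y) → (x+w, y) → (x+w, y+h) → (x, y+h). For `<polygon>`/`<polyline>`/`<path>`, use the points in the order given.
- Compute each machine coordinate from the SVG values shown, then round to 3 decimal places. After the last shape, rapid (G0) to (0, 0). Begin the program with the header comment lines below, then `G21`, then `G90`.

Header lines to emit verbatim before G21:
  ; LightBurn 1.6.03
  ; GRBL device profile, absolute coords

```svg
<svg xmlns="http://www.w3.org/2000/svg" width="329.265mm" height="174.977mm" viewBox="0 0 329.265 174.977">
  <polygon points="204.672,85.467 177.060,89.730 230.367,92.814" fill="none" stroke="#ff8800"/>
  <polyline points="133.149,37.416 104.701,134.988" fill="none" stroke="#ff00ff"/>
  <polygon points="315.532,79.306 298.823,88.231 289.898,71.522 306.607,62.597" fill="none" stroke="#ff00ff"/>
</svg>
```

; LightBurn 1.6.03
; GRBL device profile, absolute coords
G21
G90
G0 X204.672 Y89.510
M4 S286
G1 X177.060 Y85.247 F2787
G1 X230.367 Y82.163 F2787
G1 X204.672 Y89.510 F2787
M5
G0 X133.149 Y137.561
M4 S949
G1 X104.701 Y39.989 F993
M5
G0 X315.532 Y95.671
M4 S949
G1 X298.823 Y86.746 F993
G1 X289.898 Y103.455 F993
G1 X306.607 Y112.380 F993
G1 X315.532 Y95.671 F993
M5
G0 X0.000 Y0.000

Since the viewBox matches the mm dimensions, user units are millimetres directly. The only transform is the Y-flip y_m = 174.977 − y_svg.

Shape 1 is a closed polygon drawn with `<polygon>`. Its stroke #ff8800 means engrave at S286, F2787. After flipping Y the toolpath is (204.672,89.510) → (177.060,85.247) → (230.367,82.163) → (204.672,89.510), returning to the start.

Shape 2 is a line segment drawn with `<polyline>`. Its stroke #ff00ff means cut at S949, F993. After flipping Y the toolpath is (133.149,137.561) → (104.701,39.989).

Shape 3 is a regular polygon drawn with `<polygon>`. Its stroke #ff00ff means cut at S949, F993. After flipping Y the toolpath is (315.532,95.671) → (298.823,86.746) → (289.898,103.455) → (306.607,112.380) → (315.532,95.671), returning to the start.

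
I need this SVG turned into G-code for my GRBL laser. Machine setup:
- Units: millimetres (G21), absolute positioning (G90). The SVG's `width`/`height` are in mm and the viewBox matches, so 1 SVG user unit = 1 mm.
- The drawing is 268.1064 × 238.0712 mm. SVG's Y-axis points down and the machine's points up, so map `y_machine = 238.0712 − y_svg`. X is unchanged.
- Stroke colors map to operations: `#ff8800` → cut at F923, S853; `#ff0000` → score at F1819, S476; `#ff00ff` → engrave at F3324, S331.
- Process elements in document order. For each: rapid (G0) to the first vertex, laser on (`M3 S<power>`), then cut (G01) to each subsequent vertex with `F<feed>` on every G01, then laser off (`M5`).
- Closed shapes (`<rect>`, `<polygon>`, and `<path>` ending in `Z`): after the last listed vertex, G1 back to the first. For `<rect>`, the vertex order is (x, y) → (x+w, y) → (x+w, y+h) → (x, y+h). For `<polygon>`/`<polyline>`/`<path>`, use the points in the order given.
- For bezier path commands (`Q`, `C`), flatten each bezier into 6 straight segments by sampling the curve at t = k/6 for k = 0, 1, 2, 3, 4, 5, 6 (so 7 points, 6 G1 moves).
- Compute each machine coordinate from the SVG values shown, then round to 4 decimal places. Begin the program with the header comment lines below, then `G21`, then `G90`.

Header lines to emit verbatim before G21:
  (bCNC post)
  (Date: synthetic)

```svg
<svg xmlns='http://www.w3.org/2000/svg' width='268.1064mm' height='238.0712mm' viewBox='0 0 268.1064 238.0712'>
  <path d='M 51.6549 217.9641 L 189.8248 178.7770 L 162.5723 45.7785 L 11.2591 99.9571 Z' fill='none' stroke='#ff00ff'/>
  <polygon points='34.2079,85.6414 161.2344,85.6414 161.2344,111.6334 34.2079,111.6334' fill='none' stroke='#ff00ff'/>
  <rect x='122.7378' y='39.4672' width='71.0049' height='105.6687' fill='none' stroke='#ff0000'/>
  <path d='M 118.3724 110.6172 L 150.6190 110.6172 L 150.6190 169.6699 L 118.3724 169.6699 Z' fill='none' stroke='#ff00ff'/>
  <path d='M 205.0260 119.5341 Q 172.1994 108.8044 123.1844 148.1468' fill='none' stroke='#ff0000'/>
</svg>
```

(bCNC post)
(Date: synthetic)
G21
G90
G0 X51.6549 Y20.1071
M3 S331
G01 X189.8248 Y59.2942 F3324
G01 X162.5723 Y192.2927 F3324
G01 X11.2591 Y138.1141 F3324
G01 X51.6549 Y20.1071 F3324
M5
G0 X34.2079 Y152.4298
M3 S331
G01 X161.2344 Y152.4298 F3324
G01 X161.2344 Y126.4378 F3324
G01 X34.2079 Y126.4378 F3324
G01 X34.2079 Y152.4298 F3324
M5
G0 X122.7378 Y198.6040
M3 S476
G01 X193.7427 Y198.6040 F1819
G01 X193.7427 Y92.9353 F1819
G01 X122.7378 Y92.9353 F1819
G01 X122.7378 Y198.6040 F1819
M5
G0 X118.3724 Y127.4540
M3 S331
G01 X150.6190 Y127.4540 F3324
G01 X150.6190 Y68.4013 F3324
G01 X118.3724 Y68.4013 F3324
G01 X118.3724 Y127.4540 F3324
M5
G0 X205.0260 Y118.5371
M3 S476
G01 X193.6341 Y120.7228 F1819
G01 X181.3429 Y120.1267 F1819
G01 X168.1523 Y116.7488 F1819
G01 X154.0624 Y110.5891 F1819
G01 X139.0731 Y101.6476 F1819
G01 X123.1844 Y89.9244 F1819
M5

1 u = 1 mm; y_m = 238.0712 − y.

[1] `<path>` closed polygon, #ff00ff→engrave S331 F3324: (51.6549,20.1071) → (189.8248,59.2942) → (162.5723,192.2927) → (11.2591,138.1141) → (51.6549,20.1071) (closed)

[2] `<polygon>` rectangle, #ff00ff→engrave S331 F3324: (34.2079,152.4298) → (161.2344,152.4298) → (161.2344,126.4378) → (34.2079,126.4378) → (34.2079,152.4298) (closed)

[3] `<rect>` rectangle, #ff0000→score S476 F1819: (122.7378,198.6040) → (193.7427,198.6040) → (193.7427,92.9353) → (122.7378,92.9353) → (122.7378,198.6040) (closed)

[4] `<path>` rectangle, #ff00ff→engrave S331 F3324: (118.3724,127.4540) → (150.6190,127.4540) → (150.6190,68.4013) → (118.3724,68.4013) → (118.3724,127.4540) (closed)

[5] `<path>` quadratic bezier, #ff0000→score S476 F1819: (205.0260,118.5371) → (193.6341,120.7228) → (181.3429,120.1267) → (168.1523,116.7488) → (154.0624,110.5891) → (139.0731,101.6476) → (123.1844,89.9244)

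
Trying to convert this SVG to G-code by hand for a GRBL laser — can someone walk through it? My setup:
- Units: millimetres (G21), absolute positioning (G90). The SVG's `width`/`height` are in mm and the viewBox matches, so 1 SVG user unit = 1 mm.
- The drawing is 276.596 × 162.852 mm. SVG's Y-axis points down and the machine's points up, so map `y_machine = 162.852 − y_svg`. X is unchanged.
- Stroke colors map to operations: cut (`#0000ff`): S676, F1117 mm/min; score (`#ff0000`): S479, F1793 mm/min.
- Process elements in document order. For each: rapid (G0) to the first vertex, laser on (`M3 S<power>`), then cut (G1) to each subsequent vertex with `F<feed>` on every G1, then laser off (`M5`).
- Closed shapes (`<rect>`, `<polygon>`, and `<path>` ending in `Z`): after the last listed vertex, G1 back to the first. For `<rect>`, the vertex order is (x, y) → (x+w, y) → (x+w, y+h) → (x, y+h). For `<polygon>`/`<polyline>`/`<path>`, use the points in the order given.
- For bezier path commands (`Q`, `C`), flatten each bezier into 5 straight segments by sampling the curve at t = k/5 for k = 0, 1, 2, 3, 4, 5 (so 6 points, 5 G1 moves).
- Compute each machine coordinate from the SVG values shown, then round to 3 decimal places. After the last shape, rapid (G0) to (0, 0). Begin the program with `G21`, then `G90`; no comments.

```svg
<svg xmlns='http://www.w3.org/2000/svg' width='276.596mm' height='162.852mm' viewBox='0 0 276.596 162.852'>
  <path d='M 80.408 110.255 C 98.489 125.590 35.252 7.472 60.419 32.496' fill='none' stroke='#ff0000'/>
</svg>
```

1 u = 1 mm; y_m = 162.852 − y.

[1] `<path>` cubic bezier, #ff0000→score S479 F1793: (80.408,52.597) → (82.856,57.198) → (73.935,80.550) → (61.790,109.379) → (54.570,130.406) → (60.419,130.356)

G21
G90
G0 X80.408 Y52.597
M3 S479
G1 X82.856 Y57.198 F1793
G1 X73.935 Y80.550 F1793
G1 X61.790 Y109.379 F1793
G1 X54.570 Y130.406 F1793
G1 X60.419 Y130.356 F1793
M5
G0 X0.000 Y0.000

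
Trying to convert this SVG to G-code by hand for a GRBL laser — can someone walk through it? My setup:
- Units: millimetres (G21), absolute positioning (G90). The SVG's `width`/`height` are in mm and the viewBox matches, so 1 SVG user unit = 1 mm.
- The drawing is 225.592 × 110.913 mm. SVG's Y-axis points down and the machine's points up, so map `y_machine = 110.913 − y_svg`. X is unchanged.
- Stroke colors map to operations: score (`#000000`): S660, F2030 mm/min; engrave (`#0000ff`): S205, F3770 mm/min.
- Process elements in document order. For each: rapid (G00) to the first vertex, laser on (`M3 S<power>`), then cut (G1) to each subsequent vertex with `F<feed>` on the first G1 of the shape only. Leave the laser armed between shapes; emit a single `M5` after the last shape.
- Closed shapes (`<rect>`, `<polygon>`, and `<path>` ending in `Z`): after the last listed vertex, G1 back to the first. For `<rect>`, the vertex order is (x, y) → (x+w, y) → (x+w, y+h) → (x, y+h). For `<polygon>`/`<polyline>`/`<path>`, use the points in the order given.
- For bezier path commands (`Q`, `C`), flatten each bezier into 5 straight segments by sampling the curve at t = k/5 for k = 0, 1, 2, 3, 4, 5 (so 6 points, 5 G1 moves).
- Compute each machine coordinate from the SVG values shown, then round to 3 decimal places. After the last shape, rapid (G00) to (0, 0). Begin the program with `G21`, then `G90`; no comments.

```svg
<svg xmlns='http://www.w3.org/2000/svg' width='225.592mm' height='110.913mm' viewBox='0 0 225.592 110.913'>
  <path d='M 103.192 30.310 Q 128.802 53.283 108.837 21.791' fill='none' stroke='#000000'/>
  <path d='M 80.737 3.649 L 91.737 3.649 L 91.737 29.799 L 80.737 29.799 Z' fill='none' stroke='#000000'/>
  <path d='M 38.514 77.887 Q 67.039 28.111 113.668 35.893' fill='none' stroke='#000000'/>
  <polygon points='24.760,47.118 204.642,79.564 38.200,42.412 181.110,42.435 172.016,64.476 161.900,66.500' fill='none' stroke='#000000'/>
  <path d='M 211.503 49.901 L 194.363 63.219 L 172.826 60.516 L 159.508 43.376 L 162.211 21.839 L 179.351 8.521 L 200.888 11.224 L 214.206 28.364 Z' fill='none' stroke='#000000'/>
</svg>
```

viewBox `0 0 225.592 110.913` with mm width/height → 1 unit = 1 mm. Flip: y_m = 110.913 − y_svg.

**Shape 1** — `<path>` quadratic bezier, stroke `#000000` → score (S660, F2030). Control points (SVG): P0=(103.192,30.310), P1=(128.802,53.283), P2=(108.837,21.791); sampled at t=k/5. Machine vertices: (103.192,80.603) → (111.613,73.592) → (116.388,70.939) → (117.517,72.643) → (115.000,78.704) → (108.837,89.122). Open path.

**Shape 2** — `<path>` rectangle, stroke `#000000` → score (S660, F2030). Machine vertices: (80.737,107.264) → (91.737,107.264) → (91.737,81.114) → (80.737,81.114) → (80.737,107.264). Closed: final G1 returns to the first vertex.

**Shape 3** — `<path>` quadratic bezier, stroke `#000000` → score (S660, F2030). Control points (SVG): P0=(38.514,77.887), P1=(67.039,28.111), P2=(113.668,35.893); sampled at t=k/5. Machine vertices: (38.514,33.026) → (50.648,50.634) → (64.231,63.638) → (79.261,72.036) → (95.741,75.830) → (113.668,75.020). Open path.

**Shape 4** — `<polygon>` closed polygon, stroke `#000000` → score (S660, F2030). Machine vertices: (24.760,63.795) → (204.642,31.349) → (38.200,68.501) → (181.110,68.478) → (172.016,46.437) → (161.900,44.413) → (24.760,63.795). Closed: final G1 returns to the first vertex.

**Shape 5** — `<path>` regular polygon, stroke `#000000` → score (S660, F2030). Machine vertices: (211.503,61.012) → (194.363,47.694) → (172.826,50.397) → (159.508,67.537) → (162.211,89.074) → (179.351,102.392) → (200.888,99.689) → (214.206,82.549) → (211.503,61.012). Closed: final G1 returns to the first vertex.

G21
G90
G00 X103.192 Y80.603
M3 S660
G1 X111.613 Y73.592 F2030
G1 X116.388 Y70.939
G1 X117.517 Y72.643
G1 X115.000 Y78.704
G1 X108.837 Y89.122
G00 X80.737 Y107.264
M3 S660
G1 X91.737 Y107.264 F2030
G1 X91.737 Y81.114
G1 X80.737 Y81.114
G1 X80.737 Y107.264
G00 X38.514 Y33.026
M3 S660
G1 X50.648 Y50.634 F2030
G1 X64.231 Y63.638
G1 X79.261 Y72.036
G1 X95.741 Y75.830
G1 X113.668 Y75.020
G00 X24.760 Y63.795
M3 S660
G1 X204.642 Y31.349 F2030
G1 X38.200 Y68.501
G1 X181.110 Y68.478
G1 X172.016 Y46.437
G1 X161.900 Y44.413
G1 X24.760 Y63.795
G00 X211.503 Y61.012
M3 S660
G1 X194.363 Y47.694 F2030
G1 X172.826 Y50.397
G1 X159.508 Y67.537
G1 X162.211 Y89.074
G1 X179.351 Y102.392
G1 X200.888 Y99.689
G1 X214.206 Y82.549
G1 X211.503 Y61.012
M5
G00 X0.000 Y0.000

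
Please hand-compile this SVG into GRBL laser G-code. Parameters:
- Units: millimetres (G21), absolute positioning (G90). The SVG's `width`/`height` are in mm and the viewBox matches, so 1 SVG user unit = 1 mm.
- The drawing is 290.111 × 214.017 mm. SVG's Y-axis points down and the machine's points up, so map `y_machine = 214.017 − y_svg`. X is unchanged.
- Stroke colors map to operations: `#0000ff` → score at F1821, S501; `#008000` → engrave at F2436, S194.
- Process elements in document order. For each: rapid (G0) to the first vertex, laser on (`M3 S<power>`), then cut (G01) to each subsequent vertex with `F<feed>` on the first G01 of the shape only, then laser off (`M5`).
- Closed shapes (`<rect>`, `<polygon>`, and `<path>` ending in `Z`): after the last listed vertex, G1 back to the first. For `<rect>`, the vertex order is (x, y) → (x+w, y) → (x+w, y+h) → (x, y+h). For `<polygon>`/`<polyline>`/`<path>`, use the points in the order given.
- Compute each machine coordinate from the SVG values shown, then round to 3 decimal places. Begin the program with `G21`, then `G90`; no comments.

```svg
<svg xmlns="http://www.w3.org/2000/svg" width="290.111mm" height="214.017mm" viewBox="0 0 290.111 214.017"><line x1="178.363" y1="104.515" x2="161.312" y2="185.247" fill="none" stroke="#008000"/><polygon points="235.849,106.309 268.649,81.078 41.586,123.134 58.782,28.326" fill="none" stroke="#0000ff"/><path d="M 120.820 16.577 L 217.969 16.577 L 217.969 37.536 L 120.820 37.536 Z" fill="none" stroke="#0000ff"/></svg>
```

G21
G90
G0 X178.363 Y109.502
M3 S194
G01 X161.312 Y28.770 F2436
M5
G0 X235.849 Y107.708
M3 S501
G01 X268.649 Y132.939 F1821
G01 X41.586 Y90.883
G01 X58.782 Y185.691
G01 X235.849 Y107.708
M5
G0 X120.820 Y197.440
M3 S501
G01 X217.969 Y197.440 F1821
G01 X217.969 Y176.481
G01 X120.820 Y176.481
G01 X120.820 Y197.440
M5

Since the viewBox matches the mm dimensions, user units are millimetres directly. The only transform is the Y-flip y_m = 214.017 − y_svg.

Shape 1 is a line segment drawn with `<line>`. Its stroke #008000 means engrave at S194, F2436. After flipping Y the toolpath is (178.363,109.502) → (161.312,28.770).

Shape 2 is a closed polygon drawn with `<polygon>`. Its stroke #0000ff means score at S501, F1821. After flipping Y the toolpath is (235.849,107.708) → (268.649,132.939) → (41.586,90.883) → (58.782,185.691) → (235.849,107.708), returning to the start.

Shape 3 is a rectangle drawn with `<path>`. Its stroke #0000ff means score at S501, F1821. After flipping Y the toolpath is (120.820,197.440) → (217.969,197.440) → (217.969,176.481) → (120.820,176.481) → (120.820,197.440), returning to the start.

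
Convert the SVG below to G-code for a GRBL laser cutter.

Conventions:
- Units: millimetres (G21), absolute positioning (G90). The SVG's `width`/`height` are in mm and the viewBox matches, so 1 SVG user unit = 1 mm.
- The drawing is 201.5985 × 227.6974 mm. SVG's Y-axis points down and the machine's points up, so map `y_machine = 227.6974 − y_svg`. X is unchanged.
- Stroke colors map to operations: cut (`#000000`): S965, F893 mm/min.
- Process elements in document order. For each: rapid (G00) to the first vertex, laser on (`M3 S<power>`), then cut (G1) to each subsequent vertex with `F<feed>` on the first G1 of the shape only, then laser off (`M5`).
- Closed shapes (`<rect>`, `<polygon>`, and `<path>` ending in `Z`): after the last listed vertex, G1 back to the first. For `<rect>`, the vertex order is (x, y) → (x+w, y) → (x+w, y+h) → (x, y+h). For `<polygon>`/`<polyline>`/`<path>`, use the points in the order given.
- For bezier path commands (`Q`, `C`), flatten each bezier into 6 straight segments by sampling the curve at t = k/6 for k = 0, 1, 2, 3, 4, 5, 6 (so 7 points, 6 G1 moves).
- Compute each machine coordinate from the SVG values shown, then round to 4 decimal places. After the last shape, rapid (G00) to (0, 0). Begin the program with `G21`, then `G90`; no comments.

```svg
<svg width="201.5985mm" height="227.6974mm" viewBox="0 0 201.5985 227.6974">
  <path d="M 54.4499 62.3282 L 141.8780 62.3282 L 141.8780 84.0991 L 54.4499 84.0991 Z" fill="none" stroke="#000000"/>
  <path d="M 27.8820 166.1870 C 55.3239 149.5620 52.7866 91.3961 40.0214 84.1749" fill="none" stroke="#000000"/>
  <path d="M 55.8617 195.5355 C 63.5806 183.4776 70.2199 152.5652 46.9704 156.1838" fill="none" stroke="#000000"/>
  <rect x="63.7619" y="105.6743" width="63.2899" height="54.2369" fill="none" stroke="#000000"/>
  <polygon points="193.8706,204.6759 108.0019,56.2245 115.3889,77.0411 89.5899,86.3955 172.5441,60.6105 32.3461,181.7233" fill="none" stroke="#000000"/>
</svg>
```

viewBox `0 0 201.5985 227.6974` with mm width/height → 1 unit = 1 mm. Flip: y_m = 227.6974 − y_svg.

**Shape 1** — `<path>` rectangle, stroke `#000000` → cut (S965, F893). Machine vertices: (54.4499,165.3692) → (141.8780,165.3692) → (141.8780,143.5983) → (54.4499,143.5983) → (54.4499,165.3692). Closed: final G1 returns to the first vertex.

**Shape 2** — `<path>` cubic bezier, stroke `#000000` → cut (S965, F893). Control points (SVG): P0=(27.8820,166.1870), P1=(55.3239,149.5620), P2=(52.7866,91.3961), P3=(40.0214,84.1749); sampled at t=k/6. Machine vertices: (27.8820,61.5104) → (39.1961,72.8565) → (46.0624,88.5570) → (49.0294,106.0429) → (48.6458,122.7451) → (45.4602,136.0947) → (40.0214,143.5225). Open path.

**Shape 3** — `<path>` cubic bezier, stroke `#000000` → cut (S965, F893). Control points (SVG): P0=(55.8617,195.5355), P1=(63.5806,183.4776), P2=(70.2199,152.5652), P3=(46.9704,156.1838); sampled at t=k/6. Machine vertices: (55.8617,32.1619) → (59.4978,39.5149) → (62.1537,48.5274) → (63.0292,57.7164) → (61.3240,65.5991) → (56.2378,70.6925) → (46.9704,71.5136). Open path.

**Shape 4** — `<rect>` rectangle, stroke `#000000` → cut (S965, F893). Machine vertices: (63.7619,122.0231) → (127.0518,122.0231) → (127.0518,67.7862) → (63.7619,67.7862) → (63.7619,122.0231). Closed: final G1 returns to the first vertex.

**Shape 5** — `<polygon>` closed polygon, stroke `#000000` → cut (S965, F893). Machine vertices: (193.8706,23.0215) → (108.0019,171.4729) → (115.3889,150.6563) → (89.5899,141.3019) → (172.5441,167.0869) → (32.3461,45.9741) → (193.8706,23.0215). Closed: final G1 returns to the first vertex.

G21
G90
G00 X54.4499 Y165.3692
M3 S965
G1 X141.8780 Y165.3692 F893
G1 X141.8780 Y143.5983
G1 X54.4499 Y143.5983
G1 X54.4499 Y165.3692
M5
G00 X27.8820 Y61.5104
M3 S965
G1 X39.1961 Y72.8565 F893
G1 X46.0624 Y88.5570
G1 X49.0294 Y106.0429
G1 X48.6458 Y122.7451
G1 X45.4602 Y136.0947
G1 X40.0214 Y143.5225
M5
G00 X55.8617 Y32.1619
M3 S965
G1 X59.4978 Y39.5149 F893
G1 X62.1537 Y48.5274
G1 X63.0292 Y57.7164
G1 X61.3240 Y65.5991
G1 X56.2378 Y70.6925
G1 X46.9704 Y71.5136
M5
G00 X63.7619 Y122.0231
M3 S965
G1 X127.0518 Y122.0231 F893
G1 X127.0518 Y67.7862
G1 X63.7619 Y67.7862
G1 X63.7619 Y122.0231
M5
G00 X193.8706 Y23.0215
M3 S965
G1 X108.0019 Y171.4729 F893
G1 X115.3889 Y150.6563
G1 X89.5899 Y141.3019
G1 X172.5441 Y167.0869
G1 X32.3461 Y45.9741
G1 X193.8706 Y23.0215
M5
G00 X0.0000 Y0.0000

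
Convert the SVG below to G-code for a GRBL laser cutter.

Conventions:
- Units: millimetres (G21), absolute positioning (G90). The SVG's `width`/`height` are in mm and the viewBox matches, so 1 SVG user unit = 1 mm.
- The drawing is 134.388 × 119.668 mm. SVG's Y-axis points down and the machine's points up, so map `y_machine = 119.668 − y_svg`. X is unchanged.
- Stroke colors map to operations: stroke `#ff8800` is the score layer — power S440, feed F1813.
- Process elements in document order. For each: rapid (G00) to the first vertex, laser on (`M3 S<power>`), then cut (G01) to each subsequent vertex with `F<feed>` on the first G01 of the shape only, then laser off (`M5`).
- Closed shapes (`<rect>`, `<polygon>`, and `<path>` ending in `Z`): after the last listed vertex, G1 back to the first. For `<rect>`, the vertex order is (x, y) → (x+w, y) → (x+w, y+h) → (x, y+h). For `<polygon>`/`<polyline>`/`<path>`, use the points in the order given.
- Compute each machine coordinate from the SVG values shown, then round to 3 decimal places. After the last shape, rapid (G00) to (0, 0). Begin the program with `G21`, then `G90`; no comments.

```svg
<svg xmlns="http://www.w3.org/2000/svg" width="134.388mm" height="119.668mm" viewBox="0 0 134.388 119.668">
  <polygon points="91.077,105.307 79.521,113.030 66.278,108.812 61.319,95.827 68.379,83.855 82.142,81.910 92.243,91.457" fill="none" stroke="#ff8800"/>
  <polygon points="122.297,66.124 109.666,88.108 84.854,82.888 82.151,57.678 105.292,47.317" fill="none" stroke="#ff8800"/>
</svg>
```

G21
G90
G00 X91.077 Y14.361
M3 S440
G01 X79.521 Y6.638 F1813
G01 X66.278 Y10.856
G01 X61.319 Y23.841
G01 X68.379 Y35.813
G01 X82.142 Y37.758
G01 X92.243 Y28.211
G01 X91.077 Y14.361
M5
G00 X122.297 Y53.544
M3 S440
G01 X109.666 Y31.560 F1813
G01 X84.854 Y36.780
G01 X82.151 Y61.990
G01 X105.292 Y72.351
G01 X122.297 Y53.544
M5
G00 X0.000 Y0.000

1 u = 1 mm; y_m = 119.668 − y.

[1] `<polygon>` regular polygon, #ff8800→score S440 F1813: (91.077,14.361) → (79.521,6.638) → (66.278,10.856) → (61.319,23.841) → (68.379,35.813) → (82.142,37.758) → (92.243,28.211) → (91.077,14.361) (closed)

[2] `<polygon>` regular polygon, #ff8800→score S440 F1813: (122.297,53.544) → (109.666,31.560) → (84.854,36.780) → (82.151,61.990) → (105.292,72.351) → (122.297,53.544) (closed)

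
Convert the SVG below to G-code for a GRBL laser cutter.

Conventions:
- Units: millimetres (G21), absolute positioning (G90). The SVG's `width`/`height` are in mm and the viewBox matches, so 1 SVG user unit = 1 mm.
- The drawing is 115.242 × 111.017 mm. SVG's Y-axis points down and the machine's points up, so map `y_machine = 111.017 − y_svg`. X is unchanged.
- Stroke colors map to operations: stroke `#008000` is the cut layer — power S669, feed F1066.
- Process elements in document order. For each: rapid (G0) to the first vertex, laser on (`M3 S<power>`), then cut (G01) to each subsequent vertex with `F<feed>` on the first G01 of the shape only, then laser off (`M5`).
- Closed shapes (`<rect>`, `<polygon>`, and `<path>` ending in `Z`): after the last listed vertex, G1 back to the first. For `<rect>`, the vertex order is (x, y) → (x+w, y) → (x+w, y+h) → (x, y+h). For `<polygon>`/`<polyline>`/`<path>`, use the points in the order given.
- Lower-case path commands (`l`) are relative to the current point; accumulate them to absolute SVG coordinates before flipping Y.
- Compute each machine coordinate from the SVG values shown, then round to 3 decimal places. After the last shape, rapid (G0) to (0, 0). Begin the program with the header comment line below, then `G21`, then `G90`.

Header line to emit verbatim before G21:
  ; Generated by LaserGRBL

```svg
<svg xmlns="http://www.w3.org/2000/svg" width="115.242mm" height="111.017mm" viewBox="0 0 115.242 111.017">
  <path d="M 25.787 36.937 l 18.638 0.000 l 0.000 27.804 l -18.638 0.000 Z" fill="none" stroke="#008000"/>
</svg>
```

; Generated by LaserGRBL
G21
G90
G0 X25.787 Y74.080
M3 S669
G01 X44.425 Y74.080 F1066
G01 X44.425 Y46.276
G01 X25.787 Y46.276
G01 X25.787 Y74.080
M5
G0 X0.000 Y0.000

viewBox `0 0 115.242 111.017` with mm width/height → 1 unit = 1 mm. Flip: y_m = 111.017 − y_svg.

**Shape 1** — `<path>` rectangle, stroke `#008000` → cut (S669, F1066). Machine vertices: (25.787,74.080) → (44.425,74.080) → (44.425,46.276) → (25.787,46.276) → (25.787,74.080). Closed: final G1 returns to the first vertex.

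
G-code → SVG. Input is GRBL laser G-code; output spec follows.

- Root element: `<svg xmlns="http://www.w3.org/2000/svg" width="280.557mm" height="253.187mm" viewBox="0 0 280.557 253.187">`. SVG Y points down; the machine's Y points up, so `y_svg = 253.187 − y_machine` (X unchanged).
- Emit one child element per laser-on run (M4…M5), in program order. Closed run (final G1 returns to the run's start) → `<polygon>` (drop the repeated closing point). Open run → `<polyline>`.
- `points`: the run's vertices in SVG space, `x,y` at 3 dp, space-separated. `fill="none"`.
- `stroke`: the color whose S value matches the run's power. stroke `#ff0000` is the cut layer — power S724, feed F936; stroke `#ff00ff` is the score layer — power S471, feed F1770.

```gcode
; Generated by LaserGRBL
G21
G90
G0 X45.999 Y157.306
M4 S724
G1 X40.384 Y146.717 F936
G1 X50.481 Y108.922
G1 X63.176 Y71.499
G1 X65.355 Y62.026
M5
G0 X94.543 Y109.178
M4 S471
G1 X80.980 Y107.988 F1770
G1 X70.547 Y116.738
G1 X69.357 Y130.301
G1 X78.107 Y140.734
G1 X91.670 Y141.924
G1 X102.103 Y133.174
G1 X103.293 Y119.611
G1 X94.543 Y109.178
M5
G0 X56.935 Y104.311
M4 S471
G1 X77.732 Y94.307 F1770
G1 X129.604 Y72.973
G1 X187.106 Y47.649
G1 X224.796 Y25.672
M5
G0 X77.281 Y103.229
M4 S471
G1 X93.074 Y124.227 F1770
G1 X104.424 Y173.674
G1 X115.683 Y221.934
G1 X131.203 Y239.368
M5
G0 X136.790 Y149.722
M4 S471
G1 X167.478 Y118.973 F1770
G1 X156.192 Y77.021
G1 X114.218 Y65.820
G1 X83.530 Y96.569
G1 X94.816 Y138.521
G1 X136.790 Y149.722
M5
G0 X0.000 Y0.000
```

<svg xmlns="http://www.w3.org/2000/svg" width="280.557mm" height="253.187mm" viewBox="0 0 280.557 253.187">
  <polyline points="45.999,95.881 40.384,106.470 50.481,144.265 63.176,181.688 65.355,191.161" fill="none" stroke="#ff0000"/>
  <polygon points="94.543,144.009 80.980,145.199 70.547,136.449 69.357,122.886 78.107,112.453 91.670,111.263 102.103,120.013 103.293,133.576" fill="none" stroke="#ff00ff"/>
  <polyline points="56.935,148.876 77.732,158.880 129.604,180.214 187.106,205.538 224.796,227.515" fill="none" stroke="#ff00ff"/>
  <polyline points="77.281,149.958 93.074,128.960 104.424,79.513 115.683,31.253 131.203,13.819" fill="none" stroke="#ff00ff"/>
  <polygon points="136.790,103.465 167.478,134.214 156.192,176.166 114.218,187.367 83.530,156.618 94.816,114.666" fill="none" stroke="#ff00ff"/>
</svg>

Machine Y-up, SVG Y-down with viewBox height 253.187, so y_svg = 253.187 − y_machine; X carries over.

Run 1: the run's S724 means `#ff0000` (cut). The run is open, so emit a `<polyline>` with points (Y-flipped): 45.999,95.881 40.384,106.470 50.481,144.265 63.176,181.688 65.355,191.161.

Run 2: the run's S471 means `#ff00ff` (score). The run returns to its start, so emit a `<polygon>` with points (Y-flipped): 94.543,144.009 80.980,145.199 70.547,136.449 69.357,122.886 78.107,112.453 91.670,111.263 102.103,120.013 103.293,133.576.

Run 3: the run's S471 means `#ff00ff` (score). The run is open, so emit a `<polyline>` with points (Y-flipped): 56.935,148.876 77.732,158.880 129.604,180.214 187.106,205.538 224.796,227.515.

Run 4: power S471 maps to stroke `#ff00ff` (score). The run is open, so emit a `<polyline>` with points (Y-flipped): 77.281,149.958 93.074,128.960 104.424,79.513 115.683,31.253 131.203,13.819.

Run 5: S471 ⇒ score layer `#ff00ff`. The run returns to its start, so emit a `<polygon>` with points (Y-flipped): 136.790,103.465 167.478,134.214 156.192,176.166 114.218,187.367 83.530,156.618 94.816,114.666.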